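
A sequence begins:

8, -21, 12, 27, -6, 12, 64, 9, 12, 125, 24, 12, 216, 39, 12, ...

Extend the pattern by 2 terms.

Taking every 3rd term gives 3 separate tracks.
Subsequence A is 8, 27, 64, 125, 216, which is the cubes 2³, 3³, 4³, ….
Subsequence B is -21, -6, 9, 24, 39, which is arithmetic, step +15.
Subsequence C is 12, 12, 12, 12, 12, which is constant 12.
Position 16 falls in subsequence A as its term 6, giving 343.
The 17th slot belongs to subsequence B; its 6th term is 54.

343, 54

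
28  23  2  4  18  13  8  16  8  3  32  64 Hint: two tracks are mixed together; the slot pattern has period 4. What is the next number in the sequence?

-2

The slot pattern repeats as AABB (period 4), so there are 2 interleaved tracks.
Subsequence A: 28, 23, 18, 13, 8, 3 — arithmetic with common difference −5.
Subsequence B: 2, 4, 8, 16, 32, 64 — multiplying by 2 each time.
Position 13 → subsequence A, term 7 = -2.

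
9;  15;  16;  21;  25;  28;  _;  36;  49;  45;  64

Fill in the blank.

Positions 1, 3, 5, … form one subsequence and positions 2, 4, 6, … form another.
Stream A: 9, 16, 25, ?, 49, 64 (the squares 3², 4², 5², …).
Stream B: 15, 21, 28, 36, 45 (triangular numbers n(n+1)/2 for n = 5, 6, …).
Stream A's pattern makes the blank 36.

36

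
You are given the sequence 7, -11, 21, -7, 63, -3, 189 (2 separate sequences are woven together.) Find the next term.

Positions 1, 3, 5, … form one subsequence and positions 2, 4, 6, … form another.
Track A: 7, 21, 63, 189. Multiplying by 3 each time.
Track B: -11, -7, -3. Adding 4 each time.
The 8th slot belongs to track B; its 4th term is 1.

1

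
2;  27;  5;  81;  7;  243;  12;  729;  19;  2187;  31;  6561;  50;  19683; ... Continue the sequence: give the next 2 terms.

Split by position mod 2 into 2 tracks.
Subsequence A = 2, 5, 7, 12, 19, 31, 50: a Fibonacci-like recurrence a_n = a_{n-1} + a_{n-2}.
Subsequence B = 27, 81, 243, 729, 2187, 6561, 19683: successive powers of 3.
The 15th slot belongs to subsequence A; its 8th term is 81.
The 16th slot belongs to subsequence B; its 8th term is 59049.

81, 59049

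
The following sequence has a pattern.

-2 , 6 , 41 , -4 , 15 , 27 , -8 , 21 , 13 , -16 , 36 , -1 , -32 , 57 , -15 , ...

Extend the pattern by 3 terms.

-64, 93, -29

Taking every 3rd term gives 3 separate tracks.
Subsequence A: -2, -4, -8, -16, -32 — a geometric progression (common ratio 2).
Subsequence B: 6, 15, 21, 36, 57 — Fibonacci-style (each term is the sum of the two before it).
Subsequence C: 41, 27, 13, -1, -15 — arithmetic with common difference −14.
The 16th slot belongs to subsequence A; its 6th term is -64.
Position 17 → subsequence B, term 6 = 93.
Position 18 → subsequence C, term 6 = -29.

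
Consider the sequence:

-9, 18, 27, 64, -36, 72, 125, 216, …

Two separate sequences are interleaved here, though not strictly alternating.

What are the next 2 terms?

Reading positions in blocks of 4 reveals the pattern AABB — 2 tracks woven together.
Subsequence A: -9, 18, -36, 72 (a geometric progression (common ratio -2)).
Subsequence B: 27, 64, 125, 216 (the cubes 3³, 4³, 5³, …).
Position 9 falls in subsequence A as its term 5, giving -144.
The 10th slot belongs to subsequence A; its 6th term is 288.

-144, 288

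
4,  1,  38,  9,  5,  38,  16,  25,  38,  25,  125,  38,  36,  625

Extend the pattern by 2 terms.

38, 49

Split by position mod 3 into 3 tracks.
Stream A: 4, 9, 16, 25, 36 (consecutive squares n² from n = 2).
Stream B: 1, 5, 25, 125, 625 (powers 5^0, 5^1, 5^2, …).
Stream C: 38, 38, 38, 38 (always 38).
The 15th slot belongs to stream C; its 5th term is 38.
Position 16 → stream A, term 6 = 49.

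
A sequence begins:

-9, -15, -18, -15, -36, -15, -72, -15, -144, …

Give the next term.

Split by position mod 2 into 2 tracks.
Subsequence A: -9, -18, -36, -72, -144 — geometric, ×2 each step.
Subsequence B: -15, -15, -15, -15 — constant -15.
Term 10 comes from subsequence B (its 5th entry): -15.

-15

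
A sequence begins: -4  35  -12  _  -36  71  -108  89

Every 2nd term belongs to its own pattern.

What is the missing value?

Split by position mod 2 into 2 tracks.
Stream A is -4, -12, -36, -108, which is a geometric progression (common ratio 3).
Stream B is 35, ?, 71, 89, which is arithmetic with common difference +18.
The gap is stream B's term 2; the rule gives 53.

53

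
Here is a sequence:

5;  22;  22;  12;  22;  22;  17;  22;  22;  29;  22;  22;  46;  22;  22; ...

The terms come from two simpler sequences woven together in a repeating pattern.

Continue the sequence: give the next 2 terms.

75, 22

Reading positions in blocks of 3 reveals the pattern ABB — 2 tracks woven together.
Stream A is 5, 12, 17, 29, 46, which is each term equals the sum of the previous two.
Stream B is 22, 22, 22, 22, 22, 22, 22, 22, 22, 22, which is constant 22.
Term 16 comes from stream A (its 6th entry): 75.
Position 17 falls in stream B as its term 11, giving 22.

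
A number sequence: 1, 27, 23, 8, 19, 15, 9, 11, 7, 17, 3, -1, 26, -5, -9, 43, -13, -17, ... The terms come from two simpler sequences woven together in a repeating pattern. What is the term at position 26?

The slot pattern repeats as ABB (period 3), so there are 2 interleaved tracks.
Stream A: 1, 8, 9, 17, 26, 43 (a Fibonacci-like recurrence a_n = a_{n-1} + a_{n-2}).
Stream B: 27, 23, 19, 15, 11, 7, 3, -1, -5, -9, -13, -17 (arithmetic, step −4).
Position 26 → stream B, term 17 = -37.

-37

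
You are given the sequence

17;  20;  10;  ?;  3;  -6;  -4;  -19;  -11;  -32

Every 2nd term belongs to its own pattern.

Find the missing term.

Odd-indexed and even-indexed terms follow separate rules.
Stream A is 17, 10, 3, -4, -11, which is subtracting 7 each time.
Stream B is 20, ?, -6, -19, -32, which is arithmetic, step −13.
Filling stream B at index 2 by its rule yields 7.

7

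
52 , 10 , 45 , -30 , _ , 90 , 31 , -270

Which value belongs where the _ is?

The terms cycle through 2 interleaved subsequences.
Stream A = 52, 45, ?, 31: linear: a_n = 59 − 7·n.
Stream B = 10, -30, 90, -270: a geometric progression (common ratio -3).
So the missing entry in stream A is 38.

38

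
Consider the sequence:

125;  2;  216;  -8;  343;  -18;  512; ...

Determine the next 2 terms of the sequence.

Positions 1, 3, 5, … form one subsequence and positions 2, 4, 6, … form another.
Track A: 125, 216, 343, 512 — the cubes 5³, 6³, 7³, ….
Track B: 2, -8, -18 — arithmetic with common difference −10.
Term 8 comes from track B (its 4th entry): -28.
The 9th slot belongs to track A; its 5th term is 729.

-28, 729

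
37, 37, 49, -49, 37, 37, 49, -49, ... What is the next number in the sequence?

37

Positions follow the repeating pattern AABB; grouping by letter gives 2 tracks.
Stream A is 37, 37, 37, 37, which is constant 37.
Stream B is 49, -49, 49, -49, which is the oscillation 49·(−1)^(n+1).
Position 9 → stream A, term 5 = 37.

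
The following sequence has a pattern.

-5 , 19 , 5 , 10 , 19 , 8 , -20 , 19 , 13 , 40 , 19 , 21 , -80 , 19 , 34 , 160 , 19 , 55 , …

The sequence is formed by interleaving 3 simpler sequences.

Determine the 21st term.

The terms cycle through 3 interleaved subsequences.
Track A: -5, 10, -20, 40, -80, 160. A geometric progression (common ratio -2).
Track B: 19, 19, 19, 19, 19, 19. Constant 19.
Track C: 5, 8, 13, 21, 34, 55. A Fibonacci-like recurrence a_n = a_{n-1} + a_{n-2}.
The 21st slot belongs to track C; its 7th term is 89.

89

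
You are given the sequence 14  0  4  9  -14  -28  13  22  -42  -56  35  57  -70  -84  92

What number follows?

The slot pattern repeats as AABB (period 4), so there are 2 interleaved tracks.
Subsequence A: 14, 0, -14, -28, -42, -56, -70, -84 (arithmetic with common difference −14).
Subsequence B: 4, 9, 13, 22, 35, 57, 92 (each term equals the sum of the previous two).
Term 16 comes from subsequence B (its 8th entry): 149.

149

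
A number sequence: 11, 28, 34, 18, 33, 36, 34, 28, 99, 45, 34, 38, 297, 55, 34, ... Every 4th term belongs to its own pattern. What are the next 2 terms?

48, 891

The terms cycle through 4 interleaved subsequences.
Subsequence A: 11, 33, 99, 297 — multiplying by 3 each time.
Subsequence B: 28, 36, 45, 55 — triangular numbers starting at T_7.
Subsequence C: 34, 34, 34, 34 — constant 34.
Subsequence D: 18, 28, 38 — adding 10 each time.
Term 16 comes from subsequence D (its 4th entry): 48.
Term 17 comes from subsequence A (its 5th entry): 891.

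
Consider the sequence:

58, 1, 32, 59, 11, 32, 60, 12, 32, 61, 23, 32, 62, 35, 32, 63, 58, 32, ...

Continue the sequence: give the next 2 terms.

Read the sequence 3 terms at a time; column i is its own pattern.
Track A = 58, 59, 60, 61, 62, 63: linear: a_n = 57 + n.
Track B = 1, 11, 12, 23, 35, 58: each term equals the sum of the previous two.
Track C = 32, 32, 32, 32, 32, 32: the constant sequence 32.
Position 19 falls in track A as its term 7, giving 64.
Position 20 → track B, term 7 = 93.

64, 93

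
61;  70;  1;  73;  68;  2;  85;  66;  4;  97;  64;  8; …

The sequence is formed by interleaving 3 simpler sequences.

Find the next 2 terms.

109, 62

Split by position mod 3: positions 1, 4, 7, … form one track, and each other residue class forms its own.
Stream A is 61, 73, 85, 97, which is adding 12 each time.
Stream B is 70, 68, 66, 64, which is arithmetic with common difference −2.
Stream C is 1, 2, 4, 8, which is powers of 2.
Position 13 falls in stream A as its term 5, giving 109.
Position 14 → stream B, term 5 = 62.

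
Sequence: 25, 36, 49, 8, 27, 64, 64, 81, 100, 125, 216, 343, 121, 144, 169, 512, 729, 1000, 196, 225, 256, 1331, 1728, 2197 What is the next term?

The slot pattern repeats as AAABBB (period 6), so there are 2 interleaved tracks.
Stream A: 25, 36, 49, 64, 81, 100, 121, 144, 169, 196, 225, 256. Consecutive squares n² from n = 5.
Stream B: 8, 27, 64, 125, 216, 343, 512, 729, 1000, 1331, 1728, 2197. Perfect cubes starting at 2³.
The 25th slot belongs to stream A; its 13th term is 289.

289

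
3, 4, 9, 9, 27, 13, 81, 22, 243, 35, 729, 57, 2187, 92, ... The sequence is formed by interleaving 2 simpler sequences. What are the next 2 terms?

Positions 1, 3, 5, … form one subsequence and positions 2, 4, 6, … form another.
Track A = 3, 9, 27, 81, 243, 729, 2187: multiplying by 3 each time.
Track B = 4, 9, 13, 22, 35, 57, 92: each term equals the sum of the previous two.
Position 15 falls in track A as its term 8, giving 6561.
Position 16 falls in track B as its term 8, giving 149.

6561, 149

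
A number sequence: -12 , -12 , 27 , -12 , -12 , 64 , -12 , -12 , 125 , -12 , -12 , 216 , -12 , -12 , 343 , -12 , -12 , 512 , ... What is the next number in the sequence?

The slot pattern repeats as AAB (period 3), so there are 2 interleaved tracks.
Subsequence A: -12, -12, -12, -12, -12, -12, -12, -12, -12, -12, -12, -12 (always -12).
Subsequence B: 27, 64, 125, 216, 343, 512 (perfect cubes starting at 3³).
Term 19 comes from subsequence A (its 13th entry): -12.

-12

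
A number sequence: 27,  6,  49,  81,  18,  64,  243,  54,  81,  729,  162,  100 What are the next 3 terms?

Split by position mod 3 into 3 tracks.
Track A is 27, 81, 243, 729, which is successive powers of 3.
Track B is 6, 18, 54, 162, which is a geometric progression (common ratio 3).
Track C is 49, 64, 81, 100, which is perfect squares starting at 7².
Term 13 comes from track A (its 5th entry): 2187.
Term 14 comes from track B (its 5th entry): 486.
Position 15 → track C, term 5 = 121.

2187, 486, 121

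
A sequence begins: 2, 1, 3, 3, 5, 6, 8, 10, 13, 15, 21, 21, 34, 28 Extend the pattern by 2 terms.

55, 36

Split by position mod 2 into 2 tracks.
Track A: 2, 3, 5, 8, 13, 21, 34 (Fibonacci-style (each term is the sum of the two before it)).
Track B: 1, 3, 6, 10, 15, 21, 28 (the triangular numbers T_1, T_2, …).
Position 15 → track A, term 8 = 55.
Term 16 comes from track B (its 8th entry): 36.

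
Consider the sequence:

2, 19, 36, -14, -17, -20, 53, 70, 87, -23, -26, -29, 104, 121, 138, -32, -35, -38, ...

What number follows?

155

Reading positions in blocks of 6 reveals the pattern AAABBB — 2 tracks woven together.
Track A is 2, 19, 36, 53, 70, 87, 104, 121, 138, which is adding 17 each time.
Track B is -14, -17, -20, -23, -26, -29, -32, -35, -38, which is subtracting 3 each time.
Position 19 → track A, term 10 = 155.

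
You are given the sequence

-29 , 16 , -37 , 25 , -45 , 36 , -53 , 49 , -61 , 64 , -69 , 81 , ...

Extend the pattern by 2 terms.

-77, 100

Split by position mod 2 into 2 tracks.
Track A is -29, -37, -45, -53, -61, -69, which is linear: a_n = -21 − 8·n.
Track B is 16, 25, 36, 49, 64, 81, which is consecutive squares n² from n = 4.
Term 13 comes from track A (its 7th entry): -77.
Position 14 → track B, term 7 = 100.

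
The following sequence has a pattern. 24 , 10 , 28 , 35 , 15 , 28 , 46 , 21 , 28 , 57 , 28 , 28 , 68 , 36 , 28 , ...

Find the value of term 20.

Read the sequence 3 terms at a time; column i is its own pattern.
Stream A: 24, 35, 46, 57, 68 — arithmetic with common difference +11.
Stream B: 10, 15, 21, 28, 36 — triangular numbers n(n+1)/2 for n = 4, 5, ….
Stream C: 28, 28, 28, 28, 28 — always 28.
Position 20 falls in stream B as its term 7, giving 55.

55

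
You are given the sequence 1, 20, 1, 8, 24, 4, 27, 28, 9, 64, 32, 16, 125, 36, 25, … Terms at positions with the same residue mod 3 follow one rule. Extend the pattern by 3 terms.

Split by position mod 3: positions 1, 4, 7, … form one track, and each other residue class forms its own.
Track A = 1, 8, 27, 64, 125: consecutive cubes n³ from n = 1.
Track B = 20, 24, 28, 32, 36: arithmetic, step +4.
Track C = 1, 4, 9, 16, 25: perfect squares starting at 1².
Position 16 → track A, term 6 = 216.
Position 17 falls in track B as its term 6, giving 40.
Position 18 → track C, term 6 = 36.

216, 40, 36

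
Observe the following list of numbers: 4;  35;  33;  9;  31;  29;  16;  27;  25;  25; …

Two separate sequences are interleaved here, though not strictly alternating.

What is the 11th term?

Reading positions in blocks of 3 reveals the pattern ABB — 2 tracks woven together.
Subsequence A: 4, 9, 16, 25. Perfect squares starting at 2².
Subsequence B: 35, 33, 31, 29, 27, 25. Linear: a_n = 37 − 2·n.
Position 11 → subsequence B, term 7 = 23.

23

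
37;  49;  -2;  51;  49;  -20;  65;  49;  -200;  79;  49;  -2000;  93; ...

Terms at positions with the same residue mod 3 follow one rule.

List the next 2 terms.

Taking every 3rd term gives 3 separate tracks.
Track A: 37, 51, 65, 79, 93 — arithmetic with common difference +14.
Track B: 49, 49, 49, 49 — always 49.
Track C: -2, -20, -200, -2000 — multiplying by 10 each time.
Term 14 comes from track B (its 5th entry): 49.
Position 15 → track C, term 5 = -20000.

49, -20000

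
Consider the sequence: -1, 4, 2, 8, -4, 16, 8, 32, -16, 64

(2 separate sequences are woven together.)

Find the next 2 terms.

32, 128

Taking every 2nd term gives 2 separate tracks.
Track A is -1, 2, -4, 8, -16, which is a geometric progression (common ratio -2).
Track B is 4, 8, 16, 32, 64, which is powers of 2.
Term 11 comes from track A (its 6th entry): 32.
The 12th slot belongs to track B; its 6th term is 128.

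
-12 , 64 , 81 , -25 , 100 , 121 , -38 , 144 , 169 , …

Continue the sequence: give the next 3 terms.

The slot pattern repeats as ABB (period 3), so there are 2 interleaved tracks.
Stream A = -12, -25, -38: subtracting 13 each time.
Stream B = 64, 81, 100, 121, 144, 169: perfect squares starting at 8².
The 10th slot belongs to stream A; its 4th term is -51.
The 11th slot belongs to stream B; its 7th term is 196.
Position 12 falls in stream B as its term 8, giving 225.

-51, 196, 225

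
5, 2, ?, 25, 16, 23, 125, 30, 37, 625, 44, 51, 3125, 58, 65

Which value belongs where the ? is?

Positions follow the repeating pattern ABB; grouping by letter gives 2 tracks.
Stream A = 5, 25, 125, 625, 3125: multiplying by 5 each time.
Stream B = 2, ?, 16, 23, 30, 37, 44, 51, 58, 65: arithmetic, step +7.
Stream B's pattern makes the blank 9.

9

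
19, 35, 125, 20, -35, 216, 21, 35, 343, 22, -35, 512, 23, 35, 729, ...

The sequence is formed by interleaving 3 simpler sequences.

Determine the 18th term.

The terms cycle through 3 interleaved subsequences.
Track A: 19, 20, 21, 22, 23. Linear: a_n = 18 + n.
Track B: 35, -35, 35, -35, 35. Oscillating between 35 and -35.
Track C: 125, 216, 343, 512, 729. Consecutive cubes n³ from n = 5.
The 18th slot belongs to track C; its 6th term is 1000.

1000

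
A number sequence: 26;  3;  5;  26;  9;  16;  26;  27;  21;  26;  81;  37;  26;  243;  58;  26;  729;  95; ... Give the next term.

Read the sequence 3 terms at a time; column i is its own pattern.
Subsequence A: 26, 26, 26, 26, 26, 26 (always 26).
Subsequence B: 3, 9, 27, 81, 243, 729 (successive powers of 3).
Subsequence C: 5, 16, 21, 37, 58, 95 (each term equals the sum of the previous two).
Position 19 → subsequence A, term 7 = 26.

26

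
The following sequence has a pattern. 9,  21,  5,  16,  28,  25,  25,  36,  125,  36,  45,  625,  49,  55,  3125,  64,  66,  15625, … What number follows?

81

Split by position mod 3 into 3 tracks.
Subsequence A: 9, 16, 25, 36, 49, 64. Perfect squares starting at 3².
Subsequence B: 21, 28, 36, 45, 55, 66. The triangular numbers T_6, T_7, ….
Subsequence C: 5, 25, 125, 625, 3125, 15625. Geometric with ratio 5.
The 19th slot belongs to subsequence A; its 7th term is 81.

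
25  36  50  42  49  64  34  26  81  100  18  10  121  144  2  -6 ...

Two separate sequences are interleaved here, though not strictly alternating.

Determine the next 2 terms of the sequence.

Reading positions in blocks of 4 reveals the pattern AABB — 2 tracks woven together.
Stream A: 25, 36, 49, 64, 81, 100, 121, 144. Perfect squares starting at 5².
Stream B: 50, 42, 34, 26, 18, 10, 2, -6. Subtracting 8 each time.
Position 17 → stream A, term 9 = 169.
Position 18 falls in stream A as its term 10, giving 196.

169, 196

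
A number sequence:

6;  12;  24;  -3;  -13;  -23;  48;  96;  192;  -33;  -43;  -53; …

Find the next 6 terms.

384, 768, 1536, -63, -73, -83

Reading positions in blocks of 6 reveals the pattern AAABBB — 2 tracks woven together.
Subsequence A is 6, 12, 24, 48, 96, 192, which is geometric, ×2 each step.
Subsequence B is -3, -13, -23, -33, -43, -53, which is linear: a_n = 7 − 10·n.
Position 13 → subsequence A, term 7 = 384.
Term 14 comes from subsequence A (its 8th entry): 768.
Position 15 falls in subsequence A as its term 9, giving 1536.
The 16th slot belongs to subsequence B; its 7th term is -63.
Term 17 comes from subsequence B (its 8th entry): -73.
Position 18 falls in subsequence B as its term 9, giving -83.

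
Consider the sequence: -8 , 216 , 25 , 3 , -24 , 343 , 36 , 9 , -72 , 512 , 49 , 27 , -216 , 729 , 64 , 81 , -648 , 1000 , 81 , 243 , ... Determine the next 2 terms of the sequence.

Split by position mod 4 into 4 tracks.
Subsequence A = -8, -24, -72, -216, -648: multiplying by 3 each time.
Subsequence B = 216, 343, 512, 729, 1000: consecutive cubes n³ from n = 6.
Subsequence C = 25, 36, 49, 64, 81: perfect squares starting at 5².
Subsequence D = 3, 9, 27, 81, 243: successive powers of 3.
Position 21 falls in subsequence A as its term 6, giving -1944.
Position 22 falls in subsequence B as its term 6, giving 1331.

-1944, 1331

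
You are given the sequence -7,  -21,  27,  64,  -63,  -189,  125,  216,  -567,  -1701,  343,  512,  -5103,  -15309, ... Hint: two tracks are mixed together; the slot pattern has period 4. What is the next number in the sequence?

Positions follow the repeating pattern AABB; grouping by letter gives 2 tracks.
Track A = -7, -21, -63, -189, -567, -1701, -5103, -15309: geometric, ×3 each step.
Track B = 27, 64, 125, 216, 343, 512: the cubes 3³, 4³, 5³, ….
Term 15 comes from track B (its 7th entry): 729.

729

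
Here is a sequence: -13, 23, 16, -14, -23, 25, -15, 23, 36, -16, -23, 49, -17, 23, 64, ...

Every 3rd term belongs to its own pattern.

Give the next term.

-18

Read the sequence 3 terms at a time; column i is its own pattern.
Stream A is -13, -14, -15, -16, -17, which is subtracting 1 each time.
Stream B is 23, -23, 23, -23, 23, which is alternating ±23.
Stream C is 16, 25, 36, 49, 64, which is the squares 4², 5², 6², ….
The 16th slot belongs to stream A; its 6th term is -18.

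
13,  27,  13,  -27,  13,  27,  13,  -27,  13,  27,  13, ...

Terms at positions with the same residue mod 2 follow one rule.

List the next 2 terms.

-27, 13

Taking every 2nd term gives 2 separate tracks.
Subsequence A is 13, 13, 13, 13, 13, 13, which is always 13.
Subsequence B is 27, -27, 27, -27, 27, which is oscillating between 27 and -27.
Position 12 → subsequence B, term 6 = -27.
Position 13 → subsequence A, term 7 = 13.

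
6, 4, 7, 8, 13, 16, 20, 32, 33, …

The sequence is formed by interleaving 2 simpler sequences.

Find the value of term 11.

Taking every 2nd term gives 2 separate tracks.
Track A: 6, 7, 13, 20, 33 — a Fibonacci-like recurrence a_n = a_{n-1} + a_{n-2}.
Track B: 4, 8, 16, 32 — successive powers of 2.
Term 11 comes from track A (its 6th entry): 53.

53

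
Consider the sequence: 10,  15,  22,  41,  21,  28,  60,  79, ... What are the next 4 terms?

Reading positions in blocks of 4 reveals the pattern AABB — 2 tracks woven together.
Track A: 10, 15, 21, 28 — triangular numbers starting at T_4.
Track B: 22, 41, 60, 79 — adding 19 each time.
Position 9 falls in track A as its term 5, giving 36.
Position 10 → track A, term 6 = 45.
Position 11 falls in track B as its term 5, giving 98.
The 12th slot belongs to track B; its 6th term is 117.

36, 45, 98, 117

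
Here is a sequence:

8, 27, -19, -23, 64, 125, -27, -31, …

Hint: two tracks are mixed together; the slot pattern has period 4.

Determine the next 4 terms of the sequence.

Reading positions in blocks of 4 reveals the pattern AABB — 2 tracks woven together.
Track A: 8, 27, 64, 125 — perfect cubes starting at 2³.
Track B: -19, -23, -27, -31 — arithmetic, step −4.
Position 9 falls in track A as its term 5, giving 216.
Position 10 falls in track A as its term 6, giving 343.
The 11th slot belongs to track B; its 5th term is -35.
The 12th slot belongs to track B; its 6th term is -39.

216, 343, -35, -39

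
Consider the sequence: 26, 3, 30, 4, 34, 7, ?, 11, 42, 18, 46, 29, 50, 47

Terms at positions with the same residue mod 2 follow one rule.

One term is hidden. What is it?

38

Split by position mod 2 into 2 tracks.
Track A = 26, 30, 34, ?, 42, 46, 50: linear: a_n = 22 + 4·n.
Track B = 3, 4, 7, 11, 18, 29, 47: a Fibonacci-like recurrence a_n = a_{n-1} + a_{n-2}.
The gap is track A's term 4; the rule gives 38.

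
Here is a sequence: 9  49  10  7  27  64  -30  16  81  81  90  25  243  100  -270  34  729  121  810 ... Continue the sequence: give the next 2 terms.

The terms cycle through 4 interleaved subsequences.
Subsequence A: 9, 27, 81, 243, 729. Powers 3^2, 3^3, 3^4, ….
Subsequence B: 49, 64, 81, 100, 121. The squares 7², 8², 9², ….
Subsequence C: 10, -30, 90, -270, 810. Geometric, ×-3 each step.
Subsequence D: 7, 16, 25, 34. Arithmetic with common difference +9.
The 20th slot belongs to subsequence D; its 5th term is 43.
The 21st slot belongs to subsequence A; its 6th term is 2187.

43, 2187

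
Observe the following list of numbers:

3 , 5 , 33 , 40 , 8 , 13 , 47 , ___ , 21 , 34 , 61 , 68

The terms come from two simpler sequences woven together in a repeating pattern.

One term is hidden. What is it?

54

Positions follow the repeating pattern AABB; grouping by letter gives 2 tracks.
Track A: 3, 5, 8, 13, 21, 34 (a Fibonacci-like recurrence a_n = a_{n-1} + a_{n-2}).
Track B: 33, 40, 47, ?, 61, 68 (adding 7 each time).
So the missing entry in track B is 54.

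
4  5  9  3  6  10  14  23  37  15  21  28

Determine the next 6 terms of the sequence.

60, 97, 157, 36, 45, 55

Reading positions in blocks of 6 reveals the pattern AAABBB — 2 tracks woven together.
Track A: 4, 5, 9, 14, 23, 37 (each term equals the sum of the previous two).
Track B: 3, 6, 10, 15, 21, 28 (triangular numbers n(n+1)/2 for n = 2, 3, …).
Position 13 → track A, term 7 = 60.
Position 14 falls in track A as its term 8, giving 97.
Term 15 comes from track A (its 9th entry): 157.
Term 16 comes from track B (its 7th entry): 36.
Position 17 → track B, term 8 = 45.
The 18th slot belongs to track B; its 9th term is 55.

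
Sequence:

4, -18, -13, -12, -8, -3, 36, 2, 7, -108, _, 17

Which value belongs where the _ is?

12

Positions follow the repeating pattern ABB; grouping by letter gives 2 tracks.
Stream A = 4, -12, 36, -108: geometric, ×-3 each step.
Stream B = -18, -13, -8, -3, 2, 7, ?, 17: adding 5 each time.
Filling stream B at index 7 by its rule yields 12.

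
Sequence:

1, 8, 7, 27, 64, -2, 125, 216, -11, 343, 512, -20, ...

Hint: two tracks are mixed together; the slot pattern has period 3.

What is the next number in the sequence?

729

Positions follow the repeating pattern AAB; grouping by letter gives 2 tracks.
Track A is 1, 8, 27, 64, 125, 216, 343, 512, which is consecutive cubes n³ from n = 1.
Track B is 7, -2, -11, -20, which is arithmetic with common difference −9.
Position 13 falls in track A as its term 9, giving 729.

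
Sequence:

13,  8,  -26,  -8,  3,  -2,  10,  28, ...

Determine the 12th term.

Positions follow the repeating pattern AABB; grouping by letter gives 2 tracks.
Track A: 13, 8, 3, -2 (arithmetic, step −5).
Track B: -26, -8, 10, 28 (arithmetic with common difference +18).
Term 12 comes from track B (its 6th entry): 64.

64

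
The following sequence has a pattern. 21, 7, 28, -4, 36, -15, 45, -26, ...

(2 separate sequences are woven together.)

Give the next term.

55

Split by position mod 2 into 2 tracks.
Track A: 21, 28, 36, 45 (triangular numbers n(n+1)/2 for n = 6, 7, …).
Track B: 7, -4, -15, -26 (subtracting 11 each time).
The 9th slot belongs to track A; its 5th term is 55.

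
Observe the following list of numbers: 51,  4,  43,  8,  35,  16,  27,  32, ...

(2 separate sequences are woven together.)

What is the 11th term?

11

Split by position mod 2 into 2 tracks.
Stream A: 51, 43, 35, 27 — linear: a_n = 59 − 8·n.
Stream B: 4, 8, 16, 32 — successive powers of 2.
Position 11 → stream A, term 6 = 11.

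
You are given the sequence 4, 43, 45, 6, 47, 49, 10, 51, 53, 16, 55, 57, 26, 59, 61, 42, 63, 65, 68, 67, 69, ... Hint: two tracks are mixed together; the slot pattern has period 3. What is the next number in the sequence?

The slot pattern repeats as ABB (period 3), so there are 2 interleaved tracks.
Subsequence A: 4, 6, 10, 16, 26, 42, 68 (each term equals the sum of the previous two).
Subsequence B: 43, 45, 47, 49, 51, 53, 55, 57, 59, 61, 63, 65, 67, 69 (linear: a_n = 41 + 2·n).
Position 22 → subsequence A, term 8 = 110.

110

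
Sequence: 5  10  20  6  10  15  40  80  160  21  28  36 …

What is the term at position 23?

91

Reading positions in blocks of 6 reveals the pattern AAABBB — 2 tracks woven together.
Stream A: 5, 10, 20, 40, 80, 160 — multiplying by 2 each time.
Stream B: 6, 10, 15, 21, 28, 36 — the triangular numbers T_3, T_4, ….
Term 23 comes from stream B (its 11th entry): 91.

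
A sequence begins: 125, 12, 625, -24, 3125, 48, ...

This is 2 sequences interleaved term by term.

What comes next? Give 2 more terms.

15625, -96

Odd-indexed and even-indexed terms follow separate rules.
Stream A is 125, 625, 3125, which is successive powers of 5.
Stream B is 12, -24, 48, which is a geometric progression (common ratio -2).
The 7th slot belongs to stream A; its 4th term is 15625.
Position 8 → stream B, term 4 = -96.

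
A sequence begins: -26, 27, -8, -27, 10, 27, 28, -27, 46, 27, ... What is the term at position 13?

82

Split by position mod 2 into 2 tracks.
Track A: -26, -8, 10, 28, 46 (linear: a_n = -44 + 18·n).
Track B: 27, -27, 27, -27, 27 (the oscillation 27·(−1)^(n+1)).
Position 13 → track A, term 7 = 82.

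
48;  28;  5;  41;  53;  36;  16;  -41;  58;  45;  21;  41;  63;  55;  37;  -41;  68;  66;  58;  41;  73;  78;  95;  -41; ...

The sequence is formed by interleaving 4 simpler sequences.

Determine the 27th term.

The terms cycle through 4 interleaved subsequences.
Track A: 48, 53, 58, 63, 68, 73 — adding 5 each time.
Track B: 28, 36, 45, 55, 66, 78 — the triangular numbers T_7, T_8, ….
Track C: 5, 16, 21, 37, 58, 95 — a Fibonacci-like recurrence a_n = a_{n-1} + a_{n-2}.
Track D: 41, -41, 41, -41, 41, -41 — the oscillation 41·(−1)^(n+1).
Position 27 → track C, term 7 = 153.

153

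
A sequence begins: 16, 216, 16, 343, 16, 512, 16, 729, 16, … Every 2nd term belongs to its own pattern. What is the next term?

1000

Split by position mod 2 into 2 tracks.
Track A: 16, 16, 16, 16, 16 (always 16).
Track B: 216, 343, 512, 729 (perfect cubes starting at 6³).
Position 10 → track B, term 5 = 1000.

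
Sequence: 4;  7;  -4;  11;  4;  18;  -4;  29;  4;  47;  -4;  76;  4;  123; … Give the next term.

-4

Positions 1, 3, 5, … form one subsequence and positions 2, 4, 6, … form another.
Subsequence A is 4, -4, 4, -4, 4, -4, 4, which is oscillating between 4 and -4.
Subsequence B is 7, 11, 18, 29, 47, 76, 123, which is Fibonacci-style (each term is the sum of the two before it).
Position 15 → subsequence A, term 8 = -4.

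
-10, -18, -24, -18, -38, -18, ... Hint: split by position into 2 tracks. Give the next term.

Taking every 2nd term gives 2 separate tracks.
Stream A: -10, -24, -38. Subtracting 14 each time.
Stream B: -18, -18, -18. Always -18.
Position 7 → stream A, term 4 = -52.

-52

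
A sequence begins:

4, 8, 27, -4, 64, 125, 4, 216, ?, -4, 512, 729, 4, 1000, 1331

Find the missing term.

343

Positions follow the repeating pattern ABB; grouping by letter gives 2 tracks.
Track A: 4, -4, 4, -4, 4 (oscillating between 4 and -4).
Track B: 8, 27, 64, 125, 216, ?, 512, 729, 1000, 1331 (perfect cubes starting at 2³).
Track B's pattern makes the blank 343.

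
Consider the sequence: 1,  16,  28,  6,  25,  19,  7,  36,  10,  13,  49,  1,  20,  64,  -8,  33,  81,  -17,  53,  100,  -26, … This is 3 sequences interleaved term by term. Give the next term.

86

Taking every 3rd term gives 3 separate tracks.
Track A is 1, 6, 7, 13, 20, 33, 53, which is each term equals the sum of the previous two.
Track B is 16, 25, 36, 49, 64, 81, 100, which is perfect squares starting at 4².
Track C is 28, 19, 10, 1, -8, -17, -26, which is arithmetic with common difference −9.
Position 22 → track A, term 8 = 86.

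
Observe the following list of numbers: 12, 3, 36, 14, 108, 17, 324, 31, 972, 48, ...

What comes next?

Odd-indexed and even-indexed terms follow separate rules.
Subsequence A: 12, 36, 108, 324, 972 (multiplying by 3 each time).
Subsequence B: 3, 14, 17, 31, 48 (Fibonacci-style (each term is the sum of the two before it)).
Term 11 comes from subsequence A (its 6th entry): 2916.

2916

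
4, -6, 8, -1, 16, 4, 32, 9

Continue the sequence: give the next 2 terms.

Split by position mod 2 into 2 tracks.
Track A: 4, 8, 16, 32. Successive powers of 2.
Track B: -6, -1, 4, 9. Arithmetic with common difference +5.
Term 9 comes from track A (its 5th entry): 64.
Position 10 falls in track B as its term 5, giving 14.

64, 14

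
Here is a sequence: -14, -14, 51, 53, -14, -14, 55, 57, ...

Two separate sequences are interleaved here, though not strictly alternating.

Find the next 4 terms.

Reading positions in blocks of 4 reveals the pattern AABB — 2 tracks woven together.
Track A: -14, -14, -14, -14 (constant -14).
Track B: 51, 53, 55, 57 (linear: a_n = 49 + 2·n).
The 9th slot belongs to track A; its 5th term is -14.
Position 10 → track A, term 6 = -14.
The 11th slot belongs to track B; its 5th term is 59.
Position 12 → track B, term 6 = 61.

-14, -14, 59, 61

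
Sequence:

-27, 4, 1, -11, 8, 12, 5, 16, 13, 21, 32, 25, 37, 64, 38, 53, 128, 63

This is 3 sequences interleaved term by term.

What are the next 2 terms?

The terms cycle through 3 interleaved subsequences.
Track A is -27, -11, 5, 21, 37, 53, which is linear: a_n = -43 + 16·n.
Track B is 4, 8, 16, 32, 64, 128, which is geometric with ratio 2.
Track C is 1, 12, 13, 25, 38, 63, which is Fibonacci-style (each term is the sum of the two before it).
Position 19 → track A, term 7 = 69.
The 20th slot belongs to track B; its 7th term is 256.

69, 256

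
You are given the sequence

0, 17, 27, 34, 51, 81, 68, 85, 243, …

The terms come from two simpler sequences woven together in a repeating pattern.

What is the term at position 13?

136

Positions follow the repeating pattern AAB; grouping by letter gives 2 tracks.
Track A: 0, 17, 34, 51, 68, 85 — adding 17 each time.
Track B: 27, 81, 243 — successive powers of 3.
Position 13 → track A, term 9 = 136.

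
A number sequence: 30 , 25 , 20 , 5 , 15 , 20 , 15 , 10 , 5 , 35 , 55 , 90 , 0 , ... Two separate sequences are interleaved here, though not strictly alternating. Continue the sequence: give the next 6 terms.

-5, -10, 145, 235, 380, -15

The slot pattern repeats as AAABBB (period 6), so there are 2 interleaved tracks.
Track A is 30, 25, 20, 15, 10, 5, 0, which is subtracting 5 each time.
Track B is 5, 15, 20, 35, 55, 90, which is a Fibonacci-like recurrence a_n = a_{n-1} + a_{n-2}.
Position 14 falls in track A as its term 8, giving -5.
The 15th slot belongs to track A; its 9th term is -10.
Position 16 → track B, term 7 = 145.
The 17th slot belongs to track B; its 8th term is 235.
Position 18 → track B, term 9 = 380.
Position 19 falls in track A as its term 10, giving -15.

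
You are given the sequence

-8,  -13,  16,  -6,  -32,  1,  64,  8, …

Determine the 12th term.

22

Positions 1, 3, 5, … form one subsequence and positions 2, 4, 6, … form another.
Subsequence A = -8, 16, -32, 64: geometric with ratio -2.
Subsequence B = -13, -6, 1, 8: adding 7 each time.
Term 12 comes from subsequence B (its 6th entry): 22.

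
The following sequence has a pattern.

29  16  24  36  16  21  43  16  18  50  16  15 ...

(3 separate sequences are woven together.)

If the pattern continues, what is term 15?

12

Taking every 3rd term gives 3 separate tracks.
Track A: 29, 36, 43, 50. Arithmetic with common difference +7.
Track B: 16, 16, 16, 16. Constant 16.
Track C: 24, 21, 18, 15. Linear: a_n = 27 − 3·n.
Position 15 falls in track C as its term 5, giving 12.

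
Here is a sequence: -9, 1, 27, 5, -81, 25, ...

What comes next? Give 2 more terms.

243, 125

The terms cycle through 2 interleaved subsequences.
Stream A is -9, 27, -81, which is a geometric progression (common ratio -3).
Stream B is 1, 5, 25, which is powers of 5.
Term 7 comes from stream A (its 4th entry): 243.
The 8th slot belongs to stream B; its 4th term is 125.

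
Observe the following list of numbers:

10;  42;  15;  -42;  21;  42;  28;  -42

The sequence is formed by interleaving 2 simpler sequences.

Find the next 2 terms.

Taking every 2nd term gives 2 separate tracks.
Subsequence A: 10, 15, 21, 28 — triangular numbers n(n+1)/2 for n = 4, 5, ….
Subsequence B: 42, -42, 42, -42 — the oscillation 42·(−1)^(n+1).
Term 9 comes from subsequence A (its 5th entry): 36.
Term 10 comes from subsequence B (its 5th entry): 42.

36, 42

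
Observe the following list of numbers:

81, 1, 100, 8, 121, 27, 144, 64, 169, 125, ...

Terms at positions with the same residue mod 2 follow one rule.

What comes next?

Taking every 2nd term gives 2 separate tracks.
Track A: 81, 100, 121, 144, 169 (perfect squares starting at 9²).
Track B: 1, 8, 27, 64, 125 (perfect cubes starting at 1³).
Position 11 falls in track A as its term 6, giving 196.

196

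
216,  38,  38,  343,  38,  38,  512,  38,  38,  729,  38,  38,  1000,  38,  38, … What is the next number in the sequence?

The slot pattern repeats as ABB (period 3), so there are 2 interleaved tracks.
Stream A: 216, 343, 512, 729, 1000 (consecutive cubes n³ from n = 6).
Stream B: 38, 38, 38, 38, 38, 38, 38, 38, 38, 38 (always 38).
The 16th slot belongs to stream A; its 6th term is 1331.

1331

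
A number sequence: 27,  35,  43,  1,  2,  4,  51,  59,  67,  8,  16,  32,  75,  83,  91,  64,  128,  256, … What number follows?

99

The slot pattern repeats as AAABBB (period 6), so there are 2 interleaved tracks.
Stream A = 27, 35, 43, 51, 59, 67, 75, 83, 91: arithmetic with common difference +8.
Stream B = 1, 2, 4, 8, 16, 32, 64, 128, 256: geometric with ratio 2.
Term 19 comes from stream A (its 10th entry): 99.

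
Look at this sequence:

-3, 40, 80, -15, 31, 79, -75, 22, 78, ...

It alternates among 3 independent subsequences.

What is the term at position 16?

-9375

Split by position mod 3 into 3 tracks.
Track A: -3, -15, -75. Geometric, ×5 each step.
Track B: 40, 31, 22. Arithmetic, step −9.
Track C: 80, 79, 78. Linear: a_n = 81 − n.
Position 16 falls in track A as its term 6, giving -9375.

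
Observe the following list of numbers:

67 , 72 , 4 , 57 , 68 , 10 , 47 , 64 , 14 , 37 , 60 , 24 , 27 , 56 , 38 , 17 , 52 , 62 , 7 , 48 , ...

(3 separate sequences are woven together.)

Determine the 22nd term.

-3

Split by position mod 3 into 3 tracks.
Track A = 67, 57, 47, 37, 27, 17, 7: arithmetic with common difference −10.
Track B = 72, 68, 64, 60, 56, 52, 48: subtracting 4 each time.
Track C = 4, 10, 14, 24, 38, 62: each term equals the sum of the previous two.
Term 22 comes from track A (its 8th entry): -3.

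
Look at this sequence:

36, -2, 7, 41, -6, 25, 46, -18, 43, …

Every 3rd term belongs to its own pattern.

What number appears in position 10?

51

Split by position mod 3: positions 1, 4, 7, … form one track, and each other residue class forms its own.
Track A: 36, 41, 46 — arithmetic with common difference +5.
Track B: -2, -6, -18 — multiplying by 3 each time.
Track C: 7, 25, 43 — arithmetic with common difference +18.
The 10th slot belongs to track A; its 4th term is 51.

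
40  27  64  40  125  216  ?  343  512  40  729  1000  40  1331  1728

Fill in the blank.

Positions follow the repeating pattern ABB; grouping by letter gives 2 tracks.
Stream A = 40, 40, ?, 40, 40: always 40.
Stream B = 27, 64, 125, 216, 343, 512, 729, 1000, 1331, 1728: consecutive cubes n³ from n = 3.
Stream A's pattern makes the blank 40.

40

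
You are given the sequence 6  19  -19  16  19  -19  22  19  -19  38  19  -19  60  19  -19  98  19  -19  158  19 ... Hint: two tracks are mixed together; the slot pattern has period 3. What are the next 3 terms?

-19, 256, 19

Positions follow the repeating pattern ABB; grouping by letter gives 2 tracks.
Track A = 6, 16, 22, 38, 60, 98, 158: a Fibonacci-like recurrence a_n = a_{n-1} + a_{n-2}.
Track B = 19, -19, 19, -19, 19, -19, 19, -19, 19, -19, 19, -19, 19: the oscillation 19·(−1)^(n+1).
Position 21 falls in track B as its term 14, giving -19.
Term 22 comes from track A (its 8th entry): 256.
Position 23 → track B, term 15 = 19.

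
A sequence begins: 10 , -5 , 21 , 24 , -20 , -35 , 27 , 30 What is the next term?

The slot pattern repeats as AABB (period 4), so there are 2 interleaved tracks.
Subsequence A: 10, -5, -20, -35. Arithmetic with common difference −15.
Subsequence B: 21, 24, 27, 30. Linear: a_n = 18 + 3·n.
Term 9 comes from subsequence A (its 5th entry): -50.

-50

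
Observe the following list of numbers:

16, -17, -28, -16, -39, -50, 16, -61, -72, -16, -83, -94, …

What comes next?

Reading positions in blocks of 3 reveals the pattern ABB — 2 tracks woven together.
Track A is 16, -16, 16, -16, which is the oscillation 16·(−1)^(n+1).
Track B is -17, -28, -39, -50, -61, -72, -83, -94, which is arithmetic, step −11.
Position 13 → track A, term 5 = 16.

16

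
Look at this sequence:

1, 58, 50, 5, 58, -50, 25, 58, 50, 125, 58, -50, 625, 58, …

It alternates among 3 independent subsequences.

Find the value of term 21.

Taking every 3rd term gives 3 separate tracks.
Subsequence A = 1, 5, 25, 125, 625: geometric with ratio 5.
Subsequence B = 58, 58, 58, 58, 58: the constant sequence 58.
Subsequence C = 50, -50, 50, -50: alternating ±50.
Position 21 → subsequence C, term 7 = 50.

50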